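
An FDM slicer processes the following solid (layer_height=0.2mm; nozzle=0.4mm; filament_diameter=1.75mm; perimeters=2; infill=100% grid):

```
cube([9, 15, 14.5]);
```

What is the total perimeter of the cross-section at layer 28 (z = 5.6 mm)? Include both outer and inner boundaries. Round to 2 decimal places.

48.00 mm

At z = 5.6 mm: the cube (footprint 9×15) is included at this height (perimeter 48.00 mm). Overall, the cross-section is a single solid region. Total boundary length (outer) = 48.00 mm.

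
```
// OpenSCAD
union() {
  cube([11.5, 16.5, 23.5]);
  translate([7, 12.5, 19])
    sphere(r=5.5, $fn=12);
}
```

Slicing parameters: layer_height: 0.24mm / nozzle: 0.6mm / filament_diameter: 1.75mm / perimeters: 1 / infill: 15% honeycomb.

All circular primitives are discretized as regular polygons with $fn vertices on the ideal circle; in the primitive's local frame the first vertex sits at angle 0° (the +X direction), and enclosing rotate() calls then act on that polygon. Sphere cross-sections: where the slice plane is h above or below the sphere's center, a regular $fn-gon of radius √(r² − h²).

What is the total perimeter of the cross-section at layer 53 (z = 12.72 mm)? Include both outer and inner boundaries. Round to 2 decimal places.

56.00 mm

At z = 12.72 mm: the 11.5×16.5 cube contributes its full rectangle (perimeter 56.00 mm); the sphere at (7, 12.5) does not reach this height (|z−center|=6.280 > r=5.5); Taking the union: only the 11.5×16.5 cube is present, so the union is just that shape — boundary = 56.00 mm. Overall, the cross-section is a single solid region. Total boundary length (outer) = 56.00 mm.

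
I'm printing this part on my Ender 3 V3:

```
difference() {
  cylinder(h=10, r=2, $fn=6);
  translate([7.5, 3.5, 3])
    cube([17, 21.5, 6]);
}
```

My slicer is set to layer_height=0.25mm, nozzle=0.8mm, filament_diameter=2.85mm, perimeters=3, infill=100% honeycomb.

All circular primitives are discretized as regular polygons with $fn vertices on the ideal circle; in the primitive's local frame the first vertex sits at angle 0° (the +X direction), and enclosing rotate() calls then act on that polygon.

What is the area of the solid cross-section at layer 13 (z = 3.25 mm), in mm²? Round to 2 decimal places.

10.39 mm²

At z = 3.25 mm: the r=2 cylinder gives a regular 6-gon of circumradius 2 (constant along its height) (area = (6/2)·2.000²·sin(360°/6) = 10.39 mm²); the 17×21.5 cube at (7.5, 3.5) contributes its full rectangle (area 365.50 mm²); After the difference (first − rest): starting from the r=2 cylinder (10.39 mm²), the 17×21.5 cube at (7.5, 3.5) misses the remaining region (no effect) — area = 10.39 mm². Overall, the cross-section is a single solid region. Net area = 10.39 mm².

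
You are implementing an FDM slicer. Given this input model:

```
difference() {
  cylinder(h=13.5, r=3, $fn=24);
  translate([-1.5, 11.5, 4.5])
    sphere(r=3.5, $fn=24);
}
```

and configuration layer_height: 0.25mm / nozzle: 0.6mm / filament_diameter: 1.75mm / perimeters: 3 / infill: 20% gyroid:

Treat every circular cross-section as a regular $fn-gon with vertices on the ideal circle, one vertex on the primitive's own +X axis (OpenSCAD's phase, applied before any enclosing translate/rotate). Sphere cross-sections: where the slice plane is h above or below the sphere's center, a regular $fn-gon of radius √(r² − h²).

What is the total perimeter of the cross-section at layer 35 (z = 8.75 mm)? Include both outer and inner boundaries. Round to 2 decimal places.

At z = 8.75 mm: the r=3 cylinder gives a regular 24-gon of circumradius 3 (constant along its height) (perimeter = 2·24·3.000·sin(180°/24) = 18.80 mm); the sphere at (-1.5, 11.5) does not reach this height (|z−center|=4.250 > r=3.5); Taking the first minus the rest: none of the subtracted shapes is present at this height, so the r=3 cylinder is unchanged — boundary = 18.80 mm. Overall, the cross-section is a single solid region. Total boundary length (outer) = 18.80 mm.

18.80 mm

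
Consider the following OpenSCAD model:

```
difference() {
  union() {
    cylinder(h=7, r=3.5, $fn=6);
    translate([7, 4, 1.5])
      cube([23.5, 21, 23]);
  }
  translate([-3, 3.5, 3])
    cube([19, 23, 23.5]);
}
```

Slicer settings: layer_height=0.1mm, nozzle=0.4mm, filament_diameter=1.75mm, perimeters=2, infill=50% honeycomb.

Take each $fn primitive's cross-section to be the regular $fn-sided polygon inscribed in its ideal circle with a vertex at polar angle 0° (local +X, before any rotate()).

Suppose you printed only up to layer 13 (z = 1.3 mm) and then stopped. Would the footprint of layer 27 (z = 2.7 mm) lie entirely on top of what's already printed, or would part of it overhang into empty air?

Compare the two slices. At z = 1.3: the r=3.5 cylinder contributes a regular 6-gon of circumradius 3.5 (area = (6/2)·3.500²·sin(360°/6) = 31.83 mm²); the cube at (7, 4) does not reach this height (z outside [1.5, 24.5]); Combining (union): only the r=3.5 cylinder is present, so the union is just that shape — area = 31.83 mm²; the cube at (-3, 3.5) is absent (z outside [3, 26.5]); Taking the first minus the rest: none of the subtracted shapes is present at this height, so the result so far is unchanged — area = 31.83 mm². At z = 2.7: the cylinder: section is a regular 6-gon, circumradius r=3.5 (area = (6/2)·3.500²·sin(360°/6) = 31.83 mm²); the cube at (7, 4) is present — its section is the full 23.5×21 rectangle (area 493.50 mm²); Taking the union: the 2 present regions are separate (no shared area or edge), so areas and boundary lengths simply add and each stays a separate island — area = 525.33 mm²; the cube at (-3, 3.5) is absent (z outside [3, 26.5]); After the difference (first − rest): none of the subtracted shapes is present at this height, so the result so far is unchanged — area = 525.33 mm². Checking containment: at z = 2.7 the cross-section extends beyond the z = 1.3 cross-section by about 493.50 mm².

part overhangs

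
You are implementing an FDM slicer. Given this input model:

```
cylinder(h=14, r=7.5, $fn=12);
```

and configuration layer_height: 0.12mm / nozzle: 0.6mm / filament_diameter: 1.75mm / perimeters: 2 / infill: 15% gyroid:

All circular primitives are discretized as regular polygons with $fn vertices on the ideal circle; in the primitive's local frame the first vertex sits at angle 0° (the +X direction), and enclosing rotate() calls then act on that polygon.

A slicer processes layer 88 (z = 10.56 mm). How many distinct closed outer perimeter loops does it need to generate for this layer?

At z = 10.56 mm: the cylinder: section is a regular 12-gon, circumradius r=7.5. The result has 1 disconnected region.

1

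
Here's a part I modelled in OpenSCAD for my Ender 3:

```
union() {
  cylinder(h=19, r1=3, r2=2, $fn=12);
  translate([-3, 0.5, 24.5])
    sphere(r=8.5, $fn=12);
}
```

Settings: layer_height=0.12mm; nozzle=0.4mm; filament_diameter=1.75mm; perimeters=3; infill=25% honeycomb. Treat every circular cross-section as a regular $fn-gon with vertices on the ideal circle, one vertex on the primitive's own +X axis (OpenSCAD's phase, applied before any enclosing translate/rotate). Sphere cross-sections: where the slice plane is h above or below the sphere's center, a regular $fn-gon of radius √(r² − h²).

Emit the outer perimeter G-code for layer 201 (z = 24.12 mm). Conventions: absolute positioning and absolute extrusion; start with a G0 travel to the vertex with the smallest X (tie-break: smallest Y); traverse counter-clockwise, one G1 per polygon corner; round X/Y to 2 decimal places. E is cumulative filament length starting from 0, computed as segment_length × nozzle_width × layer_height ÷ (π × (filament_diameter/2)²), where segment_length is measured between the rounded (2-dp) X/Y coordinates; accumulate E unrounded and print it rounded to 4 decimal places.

At z = 24.12 mm: the cone does not reach this height (z outside [0, 19]); the sphere at (-3, 0.5): section is a regular 12-gon, circumradius = √(r²−h²) = √(8.5²−0.38²) = 8.492; Combining (union): only the r=8.5 sphere at (-3, 0.5) is present, so the union is just that shape — 1 connected region. The outline is a single polygon with 12 vertices. Extrusion per mm of travel: 0.4 × 0.12 / (π × 0.875²) = 0.019956. Accumulating E over each segment gives final E = 1.0524.

G0 X-11.49 Y0.50 Z24.12
G1 X-10.35 Y-3.75 E0.0878
G1 X-7.25 Y-6.85 E0.1753
G1 X-3.00 Y-7.99 E0.2631
G1 X1.25 Y-6.85 E0.3509
G1 X4.35 Y-3.75 E0.4384
G1 X5.49 Y0.50 E0.5262
G1 X4.35 Y4.75 E0.6140
G1 X1.25 Y7.85 E0.7015
G1 X-3.00 Y8.99 E0.7893
G1 X-7.25 Y7.85 E0.8771
G1 X-10.35 Y4.75 E0.9646
G1 X-11.49 Y0.50 E1.0524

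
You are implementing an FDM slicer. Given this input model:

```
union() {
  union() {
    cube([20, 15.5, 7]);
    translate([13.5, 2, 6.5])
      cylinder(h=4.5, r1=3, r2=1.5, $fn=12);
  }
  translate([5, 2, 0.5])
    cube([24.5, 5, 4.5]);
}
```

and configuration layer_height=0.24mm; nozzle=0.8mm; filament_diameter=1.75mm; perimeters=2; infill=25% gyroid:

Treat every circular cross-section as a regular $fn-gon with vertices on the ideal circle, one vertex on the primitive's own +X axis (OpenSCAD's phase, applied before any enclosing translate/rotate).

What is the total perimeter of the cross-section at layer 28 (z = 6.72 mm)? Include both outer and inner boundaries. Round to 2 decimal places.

At z = 6.72 mm: the cube (footprint 20×15.5) is included at this height (perimeter 71.00 mm); the cone at (13.5, 2) (r1=3→r2=1.5) has section circumradius 2.927 here — a regular 12-gon (perimeter = 2·12·2.927·sin(180°/12) = 18.18 mm); Combining (union): the regions partially overlap (shared area 23.27 mm²), so the edge portions inside another operand are dropped and the merged outline is re-measured after clipping — boundary = 71.55 mm; the cube at (5, 2) is not intersected at this z (z outside [0.5, 5]); Merging all regions: only the result so far is present, so the union is just that shape — boundary = 71.55 mm. Overall, the cross-section is a single solid region. Total boundary length (outer) = 71.55 mm.

71.55 mm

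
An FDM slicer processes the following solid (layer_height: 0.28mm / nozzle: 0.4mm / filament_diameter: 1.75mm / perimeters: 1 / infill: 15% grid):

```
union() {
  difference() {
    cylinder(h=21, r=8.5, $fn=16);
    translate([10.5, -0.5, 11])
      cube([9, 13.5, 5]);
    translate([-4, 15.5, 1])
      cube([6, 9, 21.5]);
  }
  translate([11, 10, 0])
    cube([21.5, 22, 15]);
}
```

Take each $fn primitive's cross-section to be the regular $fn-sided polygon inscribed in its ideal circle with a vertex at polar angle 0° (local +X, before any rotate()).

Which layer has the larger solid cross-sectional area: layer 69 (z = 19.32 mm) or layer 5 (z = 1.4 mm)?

Layer 69 (z = 19.32): the r=8.5 cylinder gives a regular 16-gon of circumradius 8.5 (constant along its height) (area = (16/2)·8.500²·sin(360°/16) = 221.19 mm²); the cube at (10.5, -0.5) does not reach this height (z outside [11, 16]); the 6×9 cube at (-4, 15.5) contributes its full rectangle (area 54.00 mm²); Subtracting the remaining from the first: starting from the r=8.5 cylinder (221.19 mm²), the 6×9 cube at (-4, 15.5) misses the remaining region (no effect) — area = 221.19 mm²; the cube at (11, 10) does not reach this height (z outside [0, 15]); Combining (union): only that combined region is present, so the union is just that shape — area = 221.19 mm². So its area = 221.19 mm². Layer 5 (z = 1.4): the cylinder: section is a regular 16-gon, circumradius r=8.5 (area = (16/2)·8.500²·sin(360°/16) = 221.19 mm²); the cube at (10.5, -0.5) does not reach this height (z outside [11, 16]); the cube at (-4, 15.5) is present — its section is the full 6×9 rectangle (area 54.00 mm²); After the difference (first − rest): starting from the r=8.5 cylinder (221.19 mm²), the 6×9 cube at (-4, 15.5) misses the remaining region (no effect) — area = 221.19 mm²; the 21.5×22 cube at (11, 10) contributes its full rectangle (area 473.00 mm²); Merging all regions: the 2 present regions are separate (no shared area or edge), so areas and boundary lengths simply add and each stays a separate island — area = 694.19 mm². So its area = 694.19 mm². Layer 5 is larger (694.19 vs 221.19 mm²).

layer 5 (z = 1.4 mm)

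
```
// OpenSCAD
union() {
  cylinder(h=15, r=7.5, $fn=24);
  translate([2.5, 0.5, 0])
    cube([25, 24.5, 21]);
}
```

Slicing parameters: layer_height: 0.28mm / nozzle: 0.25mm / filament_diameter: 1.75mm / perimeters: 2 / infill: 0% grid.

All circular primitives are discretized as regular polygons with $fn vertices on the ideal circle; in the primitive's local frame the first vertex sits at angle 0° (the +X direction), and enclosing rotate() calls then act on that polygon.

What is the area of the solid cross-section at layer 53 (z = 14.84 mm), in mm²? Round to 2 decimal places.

764.31 mm²

At z = 14.84 mm: the r=7.5 cylinder gives a regular 24-gon of circumradius 7.5 (constant along its height) (area = (24/2)·7.500²·sin(360°/24) = 174.70 mm²); the cube at (2.5, 0.5) (footprint 25×24.5) is included at this height (area 612.50 mm²); Taking the union: the regions partially overlap — summed areas 787.20 mm² minus the doubly-counted overlap 22.90 mm² gives 764.31 mm² — area = 764.31 mm². Overall, the cross-section is a single solid region. Net area = 764.31 mm².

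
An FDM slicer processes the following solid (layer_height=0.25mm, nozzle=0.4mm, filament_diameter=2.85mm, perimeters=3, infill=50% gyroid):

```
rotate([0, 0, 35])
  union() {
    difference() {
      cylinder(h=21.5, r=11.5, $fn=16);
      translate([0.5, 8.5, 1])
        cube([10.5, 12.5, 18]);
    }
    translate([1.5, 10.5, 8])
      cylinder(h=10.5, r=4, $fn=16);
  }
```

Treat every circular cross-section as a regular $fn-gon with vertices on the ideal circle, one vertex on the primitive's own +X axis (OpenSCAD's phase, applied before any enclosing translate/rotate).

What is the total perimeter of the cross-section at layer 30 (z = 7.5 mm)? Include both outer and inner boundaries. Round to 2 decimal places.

At z = 7.5 mm: the r=11.5 cylinder gives a regular 16-gon of circumradius 11.5 (constant along its height) (perimeter = 2·16·11.500·sin(180°/16) = 71.79 mm); the cube at (0.5, 8.5) (footprint 10.5×12.5) is included at this height (perimeter 46.00 mm); Taking the first minus the rest: starting from the r=11.5 cylinder, the 10.5×12.5 cube at (0.5, 8.5) partially overlaps it — only the 13.18 mm² overlap (of its 131.25 mm²) is removed, clipping the outline — boundary = 73.97 mm; the cylinder at (1.5, 10.5) is not intersected at this z (z outside [8, 18.5]); Merging all regions: only that combined region is present, so the union is just that shape — boundary = 73.97 mm; (rotated 35° about Z; rotation is an isometry so areas/perimeters/island counts are preserved). Overall, the cross-section is a single solid region. Total boundary length (outer) = 73.97 mm.

73.97 mm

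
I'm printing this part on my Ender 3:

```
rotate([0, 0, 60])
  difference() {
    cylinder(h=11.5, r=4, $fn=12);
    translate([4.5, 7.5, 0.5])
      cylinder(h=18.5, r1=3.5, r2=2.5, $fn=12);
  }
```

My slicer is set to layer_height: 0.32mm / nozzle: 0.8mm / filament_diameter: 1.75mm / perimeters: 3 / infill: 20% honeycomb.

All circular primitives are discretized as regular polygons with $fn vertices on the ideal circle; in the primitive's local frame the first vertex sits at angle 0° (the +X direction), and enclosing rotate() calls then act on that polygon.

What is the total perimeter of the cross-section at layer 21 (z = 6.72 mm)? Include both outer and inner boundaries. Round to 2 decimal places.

24.85 mm

At z = 6.72 mm: the cylinder: section is a regular 12-gon, circumradius r=4 (perimeter = 2·12·4.000·sin(180°/12) = 24.85 mm); the cone at (4.5, 7.5) (r1=3.5→r2=2.5) has section circumradius 3.164 here — a regular 12-gon (perimeter = 2·12·3.164·sin(180°/12) = 19.65 mm); Taking the first minus the rest: starting from the r=4 cylinder, the cone at (4.5, 7.5) misses the remaining region (no effect) — boundary = 24.85 mm; (rotated 60° about Z; rotation is an isometry so areas/perimeters/island counts are preserved). Overall, the cross-section is a single solid region. Total boundary length (outer) = 24.85 mm.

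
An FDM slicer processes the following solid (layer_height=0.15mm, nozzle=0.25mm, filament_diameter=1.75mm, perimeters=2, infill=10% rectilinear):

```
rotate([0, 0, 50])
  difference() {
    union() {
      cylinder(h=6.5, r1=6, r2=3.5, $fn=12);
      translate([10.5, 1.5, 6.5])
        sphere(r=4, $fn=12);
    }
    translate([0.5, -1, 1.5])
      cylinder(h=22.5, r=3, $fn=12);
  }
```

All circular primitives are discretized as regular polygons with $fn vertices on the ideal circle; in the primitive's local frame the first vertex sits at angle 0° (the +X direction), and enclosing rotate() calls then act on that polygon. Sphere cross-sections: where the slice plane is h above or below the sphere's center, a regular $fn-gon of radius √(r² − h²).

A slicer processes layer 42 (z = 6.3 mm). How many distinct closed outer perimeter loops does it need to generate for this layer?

At z = 6.3 mm: the cone contributes a regular 12-gon of circumradius 3.577 (interpolated between r1=6 and r2=3.5 at t=0.969); the sphere at (10.5, 1.5): section is a regular 12-gon, circumradius = √(r²−h²) = √(4²−0.2²) = 3.995; Taking the union: the 2 present regions are separate (no shared area or edge), so areas and boundary lengths simply add and each stays a separate island — 2 connected regions; the r=3 cylinder at (0.5, -1) gives a regular 12-gon of circumradius 3 (constant along its height); After the difference (first − rest): starting from that combined region, the r=3 cylinder at (0.5, -1) partially overlaps it — only the 24.56 mm² overlap (of its 27.00 mm²) is removed, clipping the outline — 2 connected regions; (whole slice rotated 50° about Z — lengths, areas and connectivity unchanged). The result has 2 disconnected regions.

2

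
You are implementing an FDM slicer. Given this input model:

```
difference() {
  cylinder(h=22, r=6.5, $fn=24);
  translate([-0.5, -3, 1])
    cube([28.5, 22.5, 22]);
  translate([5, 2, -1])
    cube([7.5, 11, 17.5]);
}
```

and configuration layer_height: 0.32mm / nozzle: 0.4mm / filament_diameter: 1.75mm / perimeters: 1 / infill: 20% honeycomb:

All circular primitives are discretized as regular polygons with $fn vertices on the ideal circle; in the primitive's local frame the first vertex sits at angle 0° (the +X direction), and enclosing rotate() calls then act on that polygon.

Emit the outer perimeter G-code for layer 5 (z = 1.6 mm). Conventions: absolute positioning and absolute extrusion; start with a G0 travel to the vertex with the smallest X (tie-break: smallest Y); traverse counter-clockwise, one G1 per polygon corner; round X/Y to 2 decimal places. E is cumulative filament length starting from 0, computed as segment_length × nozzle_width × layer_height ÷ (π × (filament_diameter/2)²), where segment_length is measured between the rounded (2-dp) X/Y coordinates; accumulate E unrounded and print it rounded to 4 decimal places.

G0 X-6.50 Y0.00 Z1.60
G1 X-6.28 Y-1.68 E0.0902
G1 X-5.63 Y-3.25 E0.1806
G1 X-4.60 Y-4.60 E0.2710
G1 X-3.25 Y-5.63 E0.3613
G1 X-1.68 Y-6.28 E0.4517
G1 X0.00 Y-6.50 E0.5419
G1 X1.68 Y-6.28 E0.6321
G1 X3.25 Y-5.63 E0.7225
G1 X4.60 Y-4.60 E0.8129
G1 X5.63 Y-3.25 E0.9032
G1 X5.73 Y-3.00 E0.9176
G1 X-0.50 Y-3.00 E1.2491
G1 X-0.50 Y6.43 E1.7509
G1 X-1.68 Y6.28 E1.8142
G1 X-3.25 Y5.63 E1.9047
G1 X-4.60 Y4.60 E1.9950
G1 X-5.63 Y3.25 E2.0854
G1 X-6.28 Y1.68 E2.1758
G1 X-6.50 Y0.00 E2.2660

At z = 1.6 mm: the r=6.5 cylinder gives a regular 24-gon of circumradius 6.5 (constant along its height); the cube at (-0.5, -3) (footprint 28.5×22.5) is included at this height; the cube at (5, 2) is present — its section is the full 7.5×11 rectangle; Subtracting the remaining from the first: starting from the r=6.5 cylinder, the 28.5×22.5 cube at (-0.5, -3) partially overlaps it — only the 56.20 mm² overlap (of its 641.25 mm²) is removed, clipping the outline; the 7.5×11 cube at (5, 2) misses the remaining region (no effect) — 1 connected region. The outline is a single polygon with 19 vertices. Extrusion per mm of travel: 0.4 × 0.32 / (π × 0.875²) = 0.053216. Accumulating E over each segment gives final E = 2.2660.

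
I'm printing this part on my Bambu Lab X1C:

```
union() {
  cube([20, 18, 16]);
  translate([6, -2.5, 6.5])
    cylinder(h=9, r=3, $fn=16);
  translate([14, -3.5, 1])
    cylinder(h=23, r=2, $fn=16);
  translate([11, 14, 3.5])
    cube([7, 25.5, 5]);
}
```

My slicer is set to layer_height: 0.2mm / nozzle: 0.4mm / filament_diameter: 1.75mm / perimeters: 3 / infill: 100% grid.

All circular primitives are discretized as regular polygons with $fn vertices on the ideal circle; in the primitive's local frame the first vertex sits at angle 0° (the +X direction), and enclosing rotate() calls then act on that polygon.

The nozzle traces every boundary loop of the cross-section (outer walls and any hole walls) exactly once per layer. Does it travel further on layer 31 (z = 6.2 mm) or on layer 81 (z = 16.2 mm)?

layer 31 (z = 6.2 mm)

Layer 31 (z = 6.2): the 20×18 cube contributes its full rectangle (perimeter 76.00 mm); the cylinder at (6, -2.5) is not intersected at this z (z outside [6.5, 15.5]); the r=2 cylinder at (14, -3.5) gives a regular 16-gon of circumradius 2 (constant along its height) (perimeter = 2·16·2.000·sin(180°/16) = 12.49 mm); the 7×25.5 cube at (11, 14) contributes its full rectangle (perimeter 65.00 mm); Taking the union: the regions partially overlap (shared area 28.00 mm²), so the edge portions inside another operand are dropped and the merged outline is re-measured after clipping — boundary = 131.49 mm. So its perimeter = 131.49 mm. Layer 81 (z = 16.2): the cube does not reach this height (z outside [0, 16]); the cylinder at (6, -2.5) does not reach this height (z outside [6.5, 15.5]); the r=2 cylinder at (14, -3.5) contributes a regular 16-gon of circumradius 2 (perimeter = 2·16·2.000·sin(180°/16) = 12.49 mm); the cube at (11, 14) does not reach this height (z outside [3.5, 8.5]); Taking the union: only the r=2 cylinder at (14, -3.5) is present, so the union is just that shape — boundary = 12.49 mm. So its perimeter = 12.49 mm. Layer 31 is larger (131.49 vs 12.49 mm).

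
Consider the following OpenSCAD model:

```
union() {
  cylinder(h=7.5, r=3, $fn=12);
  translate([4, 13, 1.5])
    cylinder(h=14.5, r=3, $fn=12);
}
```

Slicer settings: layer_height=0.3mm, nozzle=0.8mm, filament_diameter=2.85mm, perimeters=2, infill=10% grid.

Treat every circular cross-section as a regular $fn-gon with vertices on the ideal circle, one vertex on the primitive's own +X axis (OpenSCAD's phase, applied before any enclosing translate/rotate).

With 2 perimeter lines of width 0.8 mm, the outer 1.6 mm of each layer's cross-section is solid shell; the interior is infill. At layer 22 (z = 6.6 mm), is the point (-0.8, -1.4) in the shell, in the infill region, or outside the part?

shell

At z = 6.6 mm: the r=3 cylinder contributes a regular 12-gon of circumradius 3; the r=3 cylinder at (4, 13) contributes a regular 12-gon of circumradius 3; Merging all regions: the 2 present regions are separate (no shared area or edge), so areas and boundary lengths simply add and each stays a separate island — 2 connected regions. Overall, the cross-section has 2 separate islands. The nearest boundary edge runs (-0.00, -3.00)→(-1.50, -2.60); distance from the point to it = 1.34 mm. (Shell/infill is judged within the island containing the point — the largest one.) The point is inside the cross-section, 1.34 mm from the nearest boundary — within the 1.6 mm shell band (2 × 0.8).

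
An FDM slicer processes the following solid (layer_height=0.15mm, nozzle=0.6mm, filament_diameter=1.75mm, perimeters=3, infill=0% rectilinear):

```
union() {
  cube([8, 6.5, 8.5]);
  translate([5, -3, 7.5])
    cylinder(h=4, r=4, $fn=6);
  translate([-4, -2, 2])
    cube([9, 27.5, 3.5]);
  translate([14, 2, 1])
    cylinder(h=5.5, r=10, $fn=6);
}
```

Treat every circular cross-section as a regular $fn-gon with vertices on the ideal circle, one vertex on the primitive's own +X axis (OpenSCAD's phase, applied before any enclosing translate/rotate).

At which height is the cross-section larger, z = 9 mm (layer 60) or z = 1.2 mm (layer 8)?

layer 8 (z = 1.2 mm)

Layer 60 (z = 9): the cube is not intersected at this z (z outside [0, 8.5]); the r=4 cylinder at (5, -3) gives a regular 6-gon of circumradius 4 (constant along its height) (area = (6/2)·4.000²·sin(360°/6) = 41.57 mm²); the cube at (-4, -2) does not reach this height (z outside [2, 5.5]); the cylinder at (14, 2) is not intersected at this z (z outside [1, 6.5]); Merging all regions: only the r=4 cylinder at (5, -3) is present, so the union is just that shape — area = 41.57 mm². So its area = 41.57 mm². Layer 8 (z = 1.2): the cube is present — its section is the full 8×6.5 rectangle (area 52.00 mm²); the cylinder at (5, -3) is not intersected at this z (z outside [7.5, 11.5]); the cube at (-4, -2) is not intersected at this z (z outside [2, 5.5]); the cylinder at (14, 2): section is a regular 6-gon, circumradius r=10 (area = (6/2)·10.000²·sin(360°/6) = 259.81 mm²); Merging all regions: the regions partially overlap — summed areas 311.81 mm² minus the doubly-counted overlap 19.00 mm² gives 292.81 mm² — area = 292.81 mm². So its area = 292.81 mm². Layer 8 is larger (292.81 vs 41.57 mm²).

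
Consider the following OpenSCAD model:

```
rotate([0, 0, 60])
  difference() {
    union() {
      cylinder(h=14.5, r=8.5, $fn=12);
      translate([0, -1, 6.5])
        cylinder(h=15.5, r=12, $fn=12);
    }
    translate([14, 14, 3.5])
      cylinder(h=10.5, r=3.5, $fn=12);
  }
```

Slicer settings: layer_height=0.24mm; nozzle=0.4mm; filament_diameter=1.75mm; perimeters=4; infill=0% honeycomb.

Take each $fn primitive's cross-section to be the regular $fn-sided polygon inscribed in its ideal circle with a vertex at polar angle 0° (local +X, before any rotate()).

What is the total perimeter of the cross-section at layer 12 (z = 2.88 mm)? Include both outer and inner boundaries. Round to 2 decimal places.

52.80 mm

At z = 2.88 mm: the cylinder: section is a regular 12-gon, circumradius r=8.5 (perimeter = 2·12·8.500·sin(180°/12) = 52.80 mm); the cylinder at (0, -1) is absent (z outside [6.5, 22]); Merging all regions: only the r=8.5 cylinder is present, so the union is just that shape — boundary = 52.80 mm; the cylinder at (14, 14) does not reach this height (z outside [3.5, 14]); Taking the first minus the rest: none of the subtracted shapes is present at this height, so the result so far is unchanged — boundary = 52.80 mm; (rotated 60° about Z; rotation is an isometry so areas/perimeters/island counts are preserved). Overall, the cross-section is a single solid region. Total boundary length (outer) = 52.80 mm.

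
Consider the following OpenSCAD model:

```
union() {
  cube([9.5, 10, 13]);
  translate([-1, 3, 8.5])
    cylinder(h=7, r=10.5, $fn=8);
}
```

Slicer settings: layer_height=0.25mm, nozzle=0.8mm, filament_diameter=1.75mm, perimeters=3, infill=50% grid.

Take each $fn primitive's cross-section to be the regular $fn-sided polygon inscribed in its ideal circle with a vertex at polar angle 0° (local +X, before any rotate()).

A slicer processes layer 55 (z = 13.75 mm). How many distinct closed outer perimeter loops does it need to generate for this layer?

At z = 13.75 mm: the cube is not intersected at this z (z outside [0, 13]); the r=10.5 cylinder at (-1, 3) gives a regular 8-gon of circumradius 10.5 (constant along its height); Taking the union: only the r=10.5 cylinder at (-1, 3) is present, so the union is just that shape — 1 connected region. The result has 1 disconnected region.

1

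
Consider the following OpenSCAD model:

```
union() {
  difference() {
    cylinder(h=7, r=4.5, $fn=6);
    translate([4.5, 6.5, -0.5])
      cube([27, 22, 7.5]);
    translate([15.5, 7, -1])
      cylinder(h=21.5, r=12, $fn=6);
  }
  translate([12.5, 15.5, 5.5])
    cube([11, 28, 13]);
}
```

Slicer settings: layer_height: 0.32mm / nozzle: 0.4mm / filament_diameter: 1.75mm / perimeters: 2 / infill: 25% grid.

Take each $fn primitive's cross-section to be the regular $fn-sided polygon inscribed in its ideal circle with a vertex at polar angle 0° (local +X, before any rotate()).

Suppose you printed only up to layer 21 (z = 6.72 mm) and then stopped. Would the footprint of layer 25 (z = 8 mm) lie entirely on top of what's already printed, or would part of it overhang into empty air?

Compare the two slices. At z = 6.72: the r=4.5 cylinder gives a regular 6-gon of circumradius 4.5 (constant along its height) (area = (6/2)·4.500²·sin(360°/6) = 52.61 mm²); the cube at (4.5, 6.5) is present — its section is the full 27×22 rectangle (area 594.00 mm²); the cylinder at (15.5, 7): section is a regular 6-gon, circumradius r=12 (area = (6/2)·12.000²·sin(360°/6) = 374.12 mm²); After the difference (first − rest): starting from the r=4.5 cylinder (52.61 mm²), the 27×22 cube at (4.5, 6.5) misses the remaining region (no effect); the r=12 cylinder at (15.5, 7) misses the remaining region (no effect) — area = 52.61 mm²; the 11×28 cube at (12.5, 15.5) contributes its full rectangle (area 308.00 mm²); Taking the union: the 2 present regions are separate (no shared area or edge), so areas and boundary lengths simply add and each stays a separate island — area = 360.61 mm². At z = 8: the cylinder is not intersected at this z (z outside [0, 7]); the cube at (4.5, 6.5) does not reach this height (z outside [-0.5, 7]); the cylinder at (15.5, 7): section is a regular 6-gon, circumradius r=12 (area = (6/2)·12.000²·sin(360°/6) = 374.12 mm²); After the difference (first − rest): the first operand is absent here, so nothing remains; the cube at (12.5, 15.5) is present — its section is the full 11×28 rectangle (area 308.00 mm²); Taking the union: only the 11×28 cube at (12.5, 15.5) is present, so the union is just that shape — area = 308.00 mm². Checking containment: the cross-section at z = 8 is a subset of the cross-section at z = 6.72.

entirely on top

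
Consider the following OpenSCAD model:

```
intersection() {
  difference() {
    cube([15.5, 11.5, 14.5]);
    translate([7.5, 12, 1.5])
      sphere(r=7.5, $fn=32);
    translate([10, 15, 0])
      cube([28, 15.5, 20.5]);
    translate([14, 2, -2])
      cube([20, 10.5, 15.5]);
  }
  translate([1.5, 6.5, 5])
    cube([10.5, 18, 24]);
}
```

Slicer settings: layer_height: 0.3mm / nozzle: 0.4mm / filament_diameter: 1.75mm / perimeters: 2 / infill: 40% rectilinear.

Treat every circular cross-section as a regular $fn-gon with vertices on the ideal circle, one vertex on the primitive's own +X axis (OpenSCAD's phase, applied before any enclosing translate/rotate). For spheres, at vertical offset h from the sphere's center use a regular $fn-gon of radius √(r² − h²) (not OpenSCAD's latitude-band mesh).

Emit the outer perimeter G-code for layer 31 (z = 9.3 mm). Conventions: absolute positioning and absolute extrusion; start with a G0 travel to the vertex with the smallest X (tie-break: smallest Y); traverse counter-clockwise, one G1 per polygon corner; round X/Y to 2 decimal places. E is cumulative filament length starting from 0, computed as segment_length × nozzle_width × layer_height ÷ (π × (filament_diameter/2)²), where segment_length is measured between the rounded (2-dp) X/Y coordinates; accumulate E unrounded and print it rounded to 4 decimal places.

G0 X1.50 Y6.50 Z9.30
G1 X12.00 Y6.50 E0.5238
G1 X12.00 Y11.50 E0.7733
G1 X1.50 Y11.50 E1.2971
G1 X1.50 Y6.50 E1.5466

At z = 9.3 mm: the 15.5×11.5 cube contributes its full rectangle; the sphere at (7.5, 12) is not intersected at this z (|z−center|=7.800 > r=7.5); the cube at (10, 15) (footprint 28×15.5) is included at this height; the cube at (14, 2) (footprint 20×10.5) is included at this height; After the difference (first − rest): starting from the 15.5×11.5 cube, the 28×15.5 cube at (10, 15) misses the remaining region (no effect); the 20×10.5 cube at (14, 2) partially overlaps it — only the 14.25 mm² overlap (of its 210.00 mm²) is removed, clipping the outline — 1 connected region; the cube at (1.5, 6.5) is present — its section is the full 10.5×18 rectangle; Keeping only the common overlap: the 10.5×18 cube at (1.5, 6.5) partially overlaps that combined region; clipping to the common part keeps 52.50 mm² — 1 connected region. The outline is a single polygon with 4 vertices. Extrusion per mm of travel: 0.4 × 0.3 / (π × 0.875²) = 0.049890. Accumulating E over each segment gives final E = 1.5466.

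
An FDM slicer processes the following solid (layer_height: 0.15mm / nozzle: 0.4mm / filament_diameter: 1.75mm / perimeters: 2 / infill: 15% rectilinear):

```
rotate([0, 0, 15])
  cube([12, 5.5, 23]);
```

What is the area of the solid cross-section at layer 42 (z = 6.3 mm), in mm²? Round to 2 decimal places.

At z = 6.3 mm: the cube is present — its section is the full 12×5.5 rectangle (area 66.00 mm²); (rotated 15° about Z; rotation is an isometry so areas/perimeters/island counts are preserved). Overall, the cross-section is a single solid region. Net area = 66.00 mm².

66.00 mm²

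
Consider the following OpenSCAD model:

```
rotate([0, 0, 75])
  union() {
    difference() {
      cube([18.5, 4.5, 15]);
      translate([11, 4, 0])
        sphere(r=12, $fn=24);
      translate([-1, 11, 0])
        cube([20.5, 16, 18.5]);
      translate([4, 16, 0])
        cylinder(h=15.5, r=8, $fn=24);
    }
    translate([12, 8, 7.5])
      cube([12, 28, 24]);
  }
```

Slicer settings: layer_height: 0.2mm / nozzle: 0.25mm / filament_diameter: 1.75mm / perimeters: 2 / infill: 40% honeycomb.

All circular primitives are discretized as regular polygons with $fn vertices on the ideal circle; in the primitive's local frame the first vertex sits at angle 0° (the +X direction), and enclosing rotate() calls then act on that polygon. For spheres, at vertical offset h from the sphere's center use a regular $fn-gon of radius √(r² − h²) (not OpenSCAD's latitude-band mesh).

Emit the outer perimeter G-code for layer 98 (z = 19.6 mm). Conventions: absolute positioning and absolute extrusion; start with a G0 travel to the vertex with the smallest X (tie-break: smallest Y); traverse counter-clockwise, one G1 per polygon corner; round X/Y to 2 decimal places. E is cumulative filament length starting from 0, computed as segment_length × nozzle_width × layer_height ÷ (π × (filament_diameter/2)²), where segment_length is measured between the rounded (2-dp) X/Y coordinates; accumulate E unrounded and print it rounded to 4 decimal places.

At z = 19.6 mm: the cube is not intersected at this z (z outside [0, 15]); the sphere at (11, 4) is absent (|z−center|=19.600 > r=12); the cube at (-1, 11) is not intersected at this z (z outside [0, 18.5]); the cylinder at (4, 16) does not reach this height (z outside [0, 15.5]); Taking the first minus the rest: the first operand is absent here, so nothing remains; the cube at (12, 8) is present — its section is the full 12×28 rectangle; Taking the union: only the 12×28 cube at (12, 8) is present, so the union is just that shape — 1 connected region; (rotated 75° about Z; rotation is an isometry so areas/perimeters/island counts are preserved). The outline is a single polygon with 4 vertices. Extrusion per mm of travel: 0.25 × 0.2 / (π × 0.875²) = 0.020788. Accumulating E over each segment gives final E = 1.6629.

G0 X-31.67 Y20.91 Z19.60
G1 X-4.62 Y13.66 E0.5822
G1 X-1.52 Y25.25 E0.8315
G1 X-28.56 Y32.50 E1.4135
G1 X-31.67 Y20.91 E1.6629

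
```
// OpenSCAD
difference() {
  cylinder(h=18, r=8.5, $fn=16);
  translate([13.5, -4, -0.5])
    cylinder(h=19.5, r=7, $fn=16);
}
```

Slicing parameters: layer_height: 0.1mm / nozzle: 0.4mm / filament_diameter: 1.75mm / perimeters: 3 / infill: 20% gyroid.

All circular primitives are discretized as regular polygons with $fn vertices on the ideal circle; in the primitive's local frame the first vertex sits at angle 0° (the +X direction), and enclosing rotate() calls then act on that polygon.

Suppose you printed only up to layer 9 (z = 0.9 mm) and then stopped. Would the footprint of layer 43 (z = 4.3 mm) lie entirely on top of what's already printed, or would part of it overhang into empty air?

entirely on top

Compare the two slices. At z = 0.9: the r=8.5 cylinder gives a regular 16-gon of circumradius 8.5 (constant along its height) (area = (16/2)·8.500²·sin(360°/16) = 221.19 mm²); the r=7 cylinder at (13.5, -4) contributes a regular 16-gon of circumradius 7 (area = (16/2)·7.000²·sin(360°/16) = 150.01 mm²); Taking the first minus the rest: starting from the r=8.5 cylinder (221.19 mm²), the r=7 cylinder at (13.5, -4) partially overlaps it — only the 4.89 mm² overlap (of its 150.01 mm²) is removed, clipping the outline — area = 216.30 mm². At z = 4.3: the r=8.5 cylinder contributes a regular 16-gon of circumradius 8.5 (area = (16/2)·8.500²·sin(360°/16) = 221.19 mm²); the cylinder at (13.5, -4): section is a regular 16-gon, circumradius r=7 (area = (16/2)·7.000²·sin(360°/16) = 150.01 mm²); After the difference (first − rest): starting from the r=8.5 cylinder (221.19 mm²), the r=7 cylinder at (13.5, -4) partially overlaps it — only the 4.89 mm² overlap (of its 150.01 mm²) is removed, clipping the outline — area = 216.30 mm². Checking containment: the cross-section at z = 4.3 is a subset of the cross-section at z = 0.9.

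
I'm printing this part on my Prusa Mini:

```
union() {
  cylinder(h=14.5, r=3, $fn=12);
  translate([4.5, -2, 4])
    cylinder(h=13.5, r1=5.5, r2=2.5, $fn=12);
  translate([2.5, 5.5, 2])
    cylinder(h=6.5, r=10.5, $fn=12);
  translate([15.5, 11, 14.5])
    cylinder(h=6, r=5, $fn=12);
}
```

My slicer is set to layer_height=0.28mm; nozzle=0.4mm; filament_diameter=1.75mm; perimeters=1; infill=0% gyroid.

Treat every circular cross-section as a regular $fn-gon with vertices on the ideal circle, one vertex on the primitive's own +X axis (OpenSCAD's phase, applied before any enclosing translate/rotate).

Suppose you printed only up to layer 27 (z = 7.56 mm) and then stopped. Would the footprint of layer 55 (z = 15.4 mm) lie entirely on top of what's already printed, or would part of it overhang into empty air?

Compare the two slices. At z = 7.56: the r=3 cylinder contributes a regular 12-gon of circumradius 3 (area = (12/2)·3.000²·sin(360°/12) = 27.00 mm²); the cone at (4.5, -2) (r1=5.5→r2=2.5) has section circumradius 4.709 here — a regular 12-gon (area = (12/2)·4.709²·sin(360°/12) = 66.52 mm²); the r=10.5 cylinder at (2.5, 5.5) gives a regular 12-gon of circumradius 10.5 (constant along its height) (area = (12/2)·10.500²·sin(360°/12) = 330.75 mm²); the cylinder at (15.5, 11) is absent (z outside [14.5, 20.5]); Taking the union: the regions partially overlap — summed areas 424.27 mm² minus the doubly-counted overlap 79.97 mm² gives 344.30 mm² — area = 344.30 mm². At z = 15.4: the cylinder is absent (z outside [0, 14.5]); the cone at (4.5, -2) (r1=5.5→r2=2.5) has section circumradius 2.967 here — a regular 12-gon (area = (12/2)·2.967²·sin(360°/12) = 26.40 mm²); the cylinder at (2.5, 5.5) does not reach this height (z outside [2, 8.5]); the r=5 cylinder at (15.5, 11) contributes a regular 12-gon of circumradius 5 (area = (12/2)·5.000²·sin(360°/12) = 75.00 mm²); Merging all regions: the 2 present regions are separate (no shared area or edge), so areas and boundary lengths simply add and each stays a separate island — area = 101.40 mm². Checking containment: at z = 15.4 the cross-section extends beyond the z = 7.56 cross-section by about 71.46 mm².

part overhangs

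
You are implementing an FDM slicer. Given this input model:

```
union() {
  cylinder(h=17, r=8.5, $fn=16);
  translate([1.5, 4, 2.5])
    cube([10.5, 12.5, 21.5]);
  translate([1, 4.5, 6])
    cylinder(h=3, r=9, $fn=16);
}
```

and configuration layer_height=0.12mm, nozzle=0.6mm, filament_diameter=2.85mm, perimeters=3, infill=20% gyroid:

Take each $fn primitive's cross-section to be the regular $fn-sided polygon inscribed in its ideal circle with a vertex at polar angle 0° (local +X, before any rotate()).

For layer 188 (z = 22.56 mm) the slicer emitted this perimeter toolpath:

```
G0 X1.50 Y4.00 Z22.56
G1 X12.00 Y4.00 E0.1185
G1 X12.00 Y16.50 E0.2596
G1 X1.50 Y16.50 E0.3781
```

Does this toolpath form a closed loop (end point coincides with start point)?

Start point (G0): (1.50, 4.00). End point (last G1): the path does not return to the start — open.

no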